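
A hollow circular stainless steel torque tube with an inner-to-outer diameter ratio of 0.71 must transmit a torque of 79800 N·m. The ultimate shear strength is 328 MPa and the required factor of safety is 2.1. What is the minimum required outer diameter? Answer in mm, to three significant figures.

d_o = 152 mm

τ_allow = 328/2.1 = 156.2 MPa.
For a hollow shaft τ = 16T/[πd_o³(1−k⁴)] with k = 0.71, so 1−k⁴ = 0.7459.
d_o³ = 16T/[π τ_allow (1−k⁴)] = 16×7.9800×10^7/(π×156.2×0.7459) = 3.489×10^6 mm³.
d_o = 151.7 mm.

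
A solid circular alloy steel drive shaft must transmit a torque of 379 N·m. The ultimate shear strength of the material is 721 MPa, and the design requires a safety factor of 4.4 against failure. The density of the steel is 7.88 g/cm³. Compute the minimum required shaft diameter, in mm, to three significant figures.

d = 22.8 mm

Allowable shear stress τ_allow = 721/4.4 = 163.9 MPa.
For a solid shaft τ = 16T/(πd³), so d³ = 16T/(π τ_allow) = 16×379000/(π×163.9) = 11780 mm³.
d = (11780)^(1/3) = 22.75 mm.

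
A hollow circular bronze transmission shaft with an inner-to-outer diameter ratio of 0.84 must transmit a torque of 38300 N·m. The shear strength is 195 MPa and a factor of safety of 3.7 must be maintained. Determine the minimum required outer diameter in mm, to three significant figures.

τ_allow = 195/3.7 = 52.70 MPa.
For a hollow shaft τ = 16T/[πd_o³(1−k⁴)] with k = 0.84, so 1−k⁴ = 0.5021.
d_o³ = 16T/[π τ_allow (1−k⁴)] = 16×3.8300×10^7/(π×52.70×0.5021) = 7.371×10^6 mm³.
d_o = 194.6 mm.

d_o = 195 mm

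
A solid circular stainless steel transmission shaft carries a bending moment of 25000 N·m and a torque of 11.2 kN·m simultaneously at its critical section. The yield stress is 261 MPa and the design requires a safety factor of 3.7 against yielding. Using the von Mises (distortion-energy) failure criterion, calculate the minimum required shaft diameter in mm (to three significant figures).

d = 157 mm

σ_allow = σ_y/n = 261/3.7 = 70.54 MPa.
For a solid shaft σ_b = 32M/(πd³) and τ = 16T/(πd³), so the von Mises stress is σ' = (16/πd³)·√(4M²+3T²).
√(4M²+3T²) = √(4×(2.500×10^7)² + 3×(1.120×10^7)²) = 5.363×10^7 N·mm.
d³ = 16×5.363×10^7/(π×70.54) = 3.872×10^6 mm³.
d = 157.0 mm.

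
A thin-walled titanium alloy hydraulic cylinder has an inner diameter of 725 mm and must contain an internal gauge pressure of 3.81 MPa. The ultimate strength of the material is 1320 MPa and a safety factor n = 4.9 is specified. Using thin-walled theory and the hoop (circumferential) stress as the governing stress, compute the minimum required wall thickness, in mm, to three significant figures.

σ_allow = 1320/4.9 = 269.4 MPa.
Hoop stress σ_h = pD/(2t), so t = pD/(2σ_allow) = 3.81×725/(2×269.4) = 5.127 mm.

t = 5.13 mm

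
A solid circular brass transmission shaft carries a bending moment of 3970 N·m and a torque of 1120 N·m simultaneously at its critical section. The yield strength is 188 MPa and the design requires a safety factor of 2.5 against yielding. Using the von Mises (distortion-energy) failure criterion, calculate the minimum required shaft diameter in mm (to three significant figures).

σ_allow = σ_y/n = 188/2.5 = 75.20 MPa.
For a solid shaft σ_b = 32M/(πd³) and τ = 16T/(πd³), so the von Mises stress is σ' = (16/πd³)·√(4M²+3T²).
√(4M²+3T²) = √(4×(3.970×10^6)² + 3×(1.120×10^6)²) = 8.174×10^6 N·mm.
d³ = 16×8.174×10^6/(π×75.20) = 553600 mm³.
d = 82.11 mm.

d = 82.1 mm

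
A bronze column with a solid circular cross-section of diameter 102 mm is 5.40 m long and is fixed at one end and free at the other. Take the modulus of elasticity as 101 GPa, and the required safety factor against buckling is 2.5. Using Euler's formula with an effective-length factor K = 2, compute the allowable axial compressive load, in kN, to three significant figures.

I = πd⁴/64 = π×102⁴/64 = 5.313×10^6 mm⁴.
Effective length L_e = KL = 2×5.40 m = 10800 mm.
Euler critical load P_cr = π²EI/L_e² = π²×101000×5.313×10^6/10800² = 45410 N.
P_allow = P_cr/n = 45410/2.5 = 18160 N.

P_allow = 18.2 kN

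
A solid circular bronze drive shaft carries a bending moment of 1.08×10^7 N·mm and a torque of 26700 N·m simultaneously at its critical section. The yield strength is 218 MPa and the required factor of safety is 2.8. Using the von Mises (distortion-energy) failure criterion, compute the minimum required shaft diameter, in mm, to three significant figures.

σ_allow = σ_y/n = 218/2.8 = 77.86 MPa.
For a solid shaft σ_b = 32M/(πd³) and τ = 16T/(πd³), so the von Mises stress is σ' = (16/πd³)·√(4M²+3T²).
√(4M²+3T²) = √(4×(1.080×10^7)² + 3×(2.670×10^7)²) = 5.104×10^7 N·mm.
d³ = 16×5.104×10^7/(π×77.86) = 3.339×10^6 mm³.
d = 149.5 mm.

d = 149 mm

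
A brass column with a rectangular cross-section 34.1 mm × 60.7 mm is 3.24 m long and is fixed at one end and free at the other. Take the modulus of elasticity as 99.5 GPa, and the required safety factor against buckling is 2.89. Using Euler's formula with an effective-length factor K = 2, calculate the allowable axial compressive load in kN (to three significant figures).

P_allow = 1.62 kN

Buckling occurs about the weak axis: I_min = h·b³/12 = 60.7×34.1³/12 = 200600 mm⁴ (b = 34.1 mm is the smaller dimension).
Effective length L_e = KL = 2×3.24 m = 6480 mm.
Euler critical load P_cr = π²EI/L_e² = π²×99500×200600/6480² = 4691 N.
P_allow = P_cr/n = 4691/2.89 = 1623 N.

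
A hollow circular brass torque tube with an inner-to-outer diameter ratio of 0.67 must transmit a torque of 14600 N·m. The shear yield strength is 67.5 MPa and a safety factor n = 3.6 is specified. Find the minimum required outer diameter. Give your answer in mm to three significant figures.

τ_allow = 67.5/3.6 = 18.75 MPa.
For a hollow shaft τ = 16T/[πd_o³(1−k⁴)] with k = 0.67, so 1−k⁴ = 0.7985.
d_o³ = 16T/[π τ_allow (1−k⁴)] = 16×1.4600×10^7/(π×18.75×0.7985) = 4.967×10^6 mm³.
d_o = 170.6 mm.

d_o = 171 mm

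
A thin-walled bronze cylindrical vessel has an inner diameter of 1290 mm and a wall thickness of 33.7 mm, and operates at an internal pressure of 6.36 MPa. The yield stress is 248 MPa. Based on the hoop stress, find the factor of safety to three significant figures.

σ_h = pD/(2t) = 6.36×1290/(2×33.7) = 121.7 MPa.
n = 248/121.7 = 2.037.

n = 2.04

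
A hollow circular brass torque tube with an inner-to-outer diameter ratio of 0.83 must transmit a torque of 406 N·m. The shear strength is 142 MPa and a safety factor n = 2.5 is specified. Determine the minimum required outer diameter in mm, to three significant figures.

d_o = 41.1 mm

τ_allow = 142/2.5 = 56.80 MPa.
For a hollow shaft τ = 16T/[πd_o³(1−k⁴)] with k = 0.83, so 1−k⁴ = 0.5254.
d_o³ = 16T/[π τ_allow (1−k⁴)] = 16×406000/(π×56.80×0.5254) = 69290 mm³.
d_o = 41.07 mm.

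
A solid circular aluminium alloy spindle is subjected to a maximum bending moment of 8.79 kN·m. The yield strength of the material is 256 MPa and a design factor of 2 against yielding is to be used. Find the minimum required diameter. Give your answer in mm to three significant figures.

d = 88.8 mm

σ_allow = 256/2 = 128.0 MPa.
For a solid circular section σ = 32M/(πd³), so d³ = 32M/(π σ_allow) = 32×8790000/(π×128.0) = 699500 mm³.
d = 88.77 mm.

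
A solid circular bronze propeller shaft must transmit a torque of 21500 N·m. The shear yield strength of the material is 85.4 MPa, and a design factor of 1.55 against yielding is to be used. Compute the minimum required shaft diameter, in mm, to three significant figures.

Allowable shear stress τ_allow = 85.4/1.55 = 55.10 MPa.
For a solid shaft τ = 16T/(πd³), so d³ = 16T/(π τ_allow) = 16×2.1500×10^7/(π×55.10) = 1.987×10^6 mm³.
d = (1.987×10^6)^(1/3) = 125.7 mm.

d = 126 mm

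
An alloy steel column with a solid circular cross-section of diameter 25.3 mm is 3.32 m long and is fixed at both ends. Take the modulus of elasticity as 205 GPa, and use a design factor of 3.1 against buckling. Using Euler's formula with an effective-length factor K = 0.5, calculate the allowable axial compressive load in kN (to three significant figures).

P_allow = 4.76 kN

I = πd⁴/64 = π×25.3⁴/64 = 20110 mm⁴.
Effective length L_e = KL = 0.5×3.32 m = 1660 mm.
Euler critical load P_cr = π²EI/L_e² = π²×205000×20110/1660² = 14770 N.
P_allow = P_cr/n = 14770/3.1 = 4764 N.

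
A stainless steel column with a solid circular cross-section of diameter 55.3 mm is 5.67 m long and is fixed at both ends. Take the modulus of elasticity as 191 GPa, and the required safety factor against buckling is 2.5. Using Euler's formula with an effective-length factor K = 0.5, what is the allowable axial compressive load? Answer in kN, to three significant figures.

I = πd⁴/64 = π×55.3⁴/64 = 459100 mm⁴.
Effective length L_e = KL = 0.5×5.67 m = 2835 mm.
Euler critical load P_cr = π²EI/L_e² = π²×191000×459100/2835² = 107700 N.
P_allow = P_cr/n = 107700/2.5 = 43070 N.

P_allow = 43.1 kN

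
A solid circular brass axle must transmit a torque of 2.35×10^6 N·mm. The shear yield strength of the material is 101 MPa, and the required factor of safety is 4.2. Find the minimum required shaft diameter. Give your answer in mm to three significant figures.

d = 79.2 mm

Allowable shear stress τ_allow = 101/4.2 = 24.05 MPa.
For a solid shaft τ = 16T/(πd³), so d³ = 16T/(π τ_allow) = 16×2350000/(π×24.05) = 497700 mm³.
d = (497700)^(1/3) = 79.25 mm.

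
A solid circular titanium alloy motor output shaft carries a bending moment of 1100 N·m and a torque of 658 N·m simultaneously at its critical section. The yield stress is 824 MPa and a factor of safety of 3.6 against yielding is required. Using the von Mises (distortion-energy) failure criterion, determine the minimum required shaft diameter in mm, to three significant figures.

σ_allow = σ_y/n = 824/3.6 = 228.9 MPa.
For a solid shaft σ_b = 32M/(πd³) and τ = 16T/(πd³), so the von Mises stress is σ' = (16/πd³)·√(4M²+3T²).
√(4M²+3T²) = √(4×(1.100×10^6)² + 3×(658000)²) = 2.478×10^6 N·mm.
d³ = 16×2.478×10^6/(π×228.9) = 55130 mm³.
d = 38.06 mm.

d = 38.1 mm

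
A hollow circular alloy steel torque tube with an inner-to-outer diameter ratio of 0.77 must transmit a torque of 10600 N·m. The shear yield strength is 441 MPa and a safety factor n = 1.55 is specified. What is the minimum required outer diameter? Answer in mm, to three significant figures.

τ_allow = 441/1.55 = 284.5 MPa.
For a hollow shaft τ = 16T/[πd_o³(1−k⁴)] with k = 0.77, so 1−k⁴ = 0.6485.
d_o³ = 16T/[π τ_allow (1−k⁴)] = 16×1.0600×10^7/(π×284.5×0.6485) = 292600 mm³.
d_o = 66.39 mm.

d_o = 66.4 mm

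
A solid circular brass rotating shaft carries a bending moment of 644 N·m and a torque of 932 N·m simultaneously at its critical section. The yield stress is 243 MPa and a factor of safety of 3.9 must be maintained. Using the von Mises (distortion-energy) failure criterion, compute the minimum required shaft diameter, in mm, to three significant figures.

σ_allow = σ_y/n = 243/3.9 = 62.31 MPa.
For a solid shaft σ_b = 32M/(πd³) and τ = 16T/(πd³), so the von Mises stress is σ' = (16/πd³)·√(4M²+3T²).
√(4M²+3T²) = √(4×(644000)² + 3×(932000)²) = 2.065×10^6 N·mm.
d³ = 16×2.065×10^6/(π×62.31) = 168800 mm³.
d = 55.27 mm.

d = 55.3 mm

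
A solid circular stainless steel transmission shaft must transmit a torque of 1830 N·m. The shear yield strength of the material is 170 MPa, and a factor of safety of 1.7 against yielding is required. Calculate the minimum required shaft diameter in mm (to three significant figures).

d = 45.3 mm

Allowable shear stress τ_allow = 170/1.7 = 100.0 MPa.
For a solid shaft τ = 16T/(πd³), so d³ = 16T/(π τ_allow) = 16×1830000/(π×100.0) = 93200 mm³.
d = (93200)^(1/3) = 45.34 mm.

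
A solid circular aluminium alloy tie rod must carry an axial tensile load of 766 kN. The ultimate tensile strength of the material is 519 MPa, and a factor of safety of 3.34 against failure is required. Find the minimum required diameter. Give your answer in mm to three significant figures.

d = 79.2 mm

Allowable stress σ_allow = 519/3.34 = 155.4 MPa.
Required area A = F/σ_allow = 766000/155.4 = 4930 mm².
A = πd²/4 → d = √(4A/π) = 79.22 mm.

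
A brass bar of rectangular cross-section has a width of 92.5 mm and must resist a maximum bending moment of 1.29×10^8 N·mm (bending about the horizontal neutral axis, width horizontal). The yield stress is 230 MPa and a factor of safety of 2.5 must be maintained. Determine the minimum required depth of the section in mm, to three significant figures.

h = 302 mm

σ_allow = 230/2.5 = 92.00 MPa.
For a rectangular section σ = 6M/(bh²), so h² = 6M/(b σ_allow) = 6×1.2900×10^8/(92.5×92.00) = 90950 mm².
h = 301.6 mm.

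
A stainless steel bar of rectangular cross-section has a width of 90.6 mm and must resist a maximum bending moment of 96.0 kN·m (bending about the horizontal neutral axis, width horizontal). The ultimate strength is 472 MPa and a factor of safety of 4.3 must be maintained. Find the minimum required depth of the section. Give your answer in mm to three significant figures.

σ_allow = 472/4.3 = 109.8 MPa.
For a rectangular section σ = 6M/(bh²), so h² = 6M/(b σ_allow) = 6×9.6000×10^7/(90.6×109.8) = 57920 mm².
h = 240.7 mm.

h = 241 mm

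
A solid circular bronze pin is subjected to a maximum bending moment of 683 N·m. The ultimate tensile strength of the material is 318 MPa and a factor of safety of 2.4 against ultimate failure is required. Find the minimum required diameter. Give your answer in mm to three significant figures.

σ_allow = 318/2.4 = 132.5 MPa.
For a solid circular section σ = 32M/(πd³), so d³ = 32M/(π σ_allow) = 32×683000/(π×132.5) = 52510 mm³.
d = 37.45 mm.

d = 37.4 mm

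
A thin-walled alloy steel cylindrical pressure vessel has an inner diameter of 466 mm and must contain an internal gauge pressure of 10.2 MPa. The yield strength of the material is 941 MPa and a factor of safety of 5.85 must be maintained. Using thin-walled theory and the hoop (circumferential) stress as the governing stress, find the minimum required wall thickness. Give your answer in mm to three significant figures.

σ_allow = 941/5.85 = 160.9 MPa.
Hoop stress σ_h = pD/(2t), so t = pD/(2σ_allow) = 10.2×466/(2×160.9) = 14.77 mm.

t = 14.8 mm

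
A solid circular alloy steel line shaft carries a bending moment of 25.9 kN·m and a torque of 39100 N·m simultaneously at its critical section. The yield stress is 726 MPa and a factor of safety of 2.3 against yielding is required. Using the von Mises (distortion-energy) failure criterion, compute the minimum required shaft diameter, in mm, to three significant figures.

d = 111 mm

σ_allow = σ_y/n = 726/2.3 = 315.7 MPa.
For a solid shaft σ_b = 32M/(πd³) and τ = 16T/(πd³), so the von Mises stress is σ' = (16/πd³)·√(4M²+3T²).
√(4M²+3T²) = √(4×(2.590×10^7)² + 3×(3.910×10^7)²) = 8.526×10^7 N·mm.
d³ = 16×8.526×10^7/(π×315.7) = 1.376×10^6 mm³.
d = 111.2 mm.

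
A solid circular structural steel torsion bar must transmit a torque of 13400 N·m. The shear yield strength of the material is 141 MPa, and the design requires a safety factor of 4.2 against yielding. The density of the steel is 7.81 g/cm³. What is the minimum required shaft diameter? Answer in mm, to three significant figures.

Allowable shear stress τ_allow = 141/4.2 = 33.57 MPa.
For a solid shaft τ = 16T/(πd³), so d³ = 16T/(π τ_allow) = 16×1.3400×10^7/(π×33.57) = 2.033×10^6 mm³.
d = (2.033×10^6)^(1/3) = 126.7 mm.

d = 127 mm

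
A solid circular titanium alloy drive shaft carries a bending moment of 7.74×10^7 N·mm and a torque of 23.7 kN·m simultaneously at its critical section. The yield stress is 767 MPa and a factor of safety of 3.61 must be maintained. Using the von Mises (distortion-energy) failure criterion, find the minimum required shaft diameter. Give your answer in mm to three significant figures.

σ_allow = σ_y/n = 767/3.61 = 212.5 MPa.
For a solid shaft σ_b = 32M/(πd³) and τ = 16T/(πd³), so the von Mises stress is σ' = (16/πd³)·√(4M²+3T²).
√(4M²+3T²) = √(4×(7.740×10^7)² + 3×(2.370×10^7)²) = 1.602×10^8 N·mm.
d³ = 16×1.602×10^8/(π×212.5) = 3.839×10^6 mm³.
d = 156.6 mm.

d = 157 mm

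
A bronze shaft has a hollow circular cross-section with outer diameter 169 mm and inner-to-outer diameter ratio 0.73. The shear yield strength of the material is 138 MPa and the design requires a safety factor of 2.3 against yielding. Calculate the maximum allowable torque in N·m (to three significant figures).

T_allow = 40700 N·m

τ_allow = 138/2.3 = 60.00 MPa.
For a hollow shaft T_allow = τ_allow·πd_o³(1−k⁴)/16 with 1−k⁴ = 0.7160, so πd_o³(1−k⁴)/16 = 678600 mm³.
T_allow = 60.00×678600 = 4.072×10^7 N·mm = 40720 N·m.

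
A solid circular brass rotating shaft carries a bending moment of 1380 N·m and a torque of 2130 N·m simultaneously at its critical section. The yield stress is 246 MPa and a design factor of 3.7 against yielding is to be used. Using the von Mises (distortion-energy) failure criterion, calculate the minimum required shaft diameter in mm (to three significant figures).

σ_allow = σ_y/n = 246/3.7 = 66.49 MPa.
For a solid shaft σ_b = 32M/(πd³) and τ = 16T/(πd³), so the von Mises stress is σ' = (16/πd³)·√(4M²+3T²).
√(4M²+3T²) = √(4×(1.380×10^6)² + 3×(2.130×10^6)²) = 4.607×10^6 N·mm.
d³ = 16×4.607×10^6/(π×66.49) = 352900 mm³.
d = 70.67 mm.

d = 70.7 mm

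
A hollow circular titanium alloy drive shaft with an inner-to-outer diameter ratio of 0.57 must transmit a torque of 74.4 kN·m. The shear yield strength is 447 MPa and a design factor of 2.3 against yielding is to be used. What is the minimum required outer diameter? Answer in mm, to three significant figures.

τ_allow = 447/2.3 = 194.3 MPa.
For a hollow shaft τ = 16T/[πd_o³(1−k⁴)] with k = 0.57, so 1−k⁴ = 0.8944.
d_o³ = 16T/[π τ_allow (1−k⁴)] = 16×7.4400×10^7/(π×194.3×0.8944) = 2.180×10^6 mm³.
d_o = 129.7 mm.

d_o = 130 mm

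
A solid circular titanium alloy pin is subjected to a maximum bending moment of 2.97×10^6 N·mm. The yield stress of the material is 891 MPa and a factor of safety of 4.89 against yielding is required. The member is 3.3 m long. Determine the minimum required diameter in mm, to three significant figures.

d = 55.0 mm

σ_allow = 891/4.89 = 182.2 MPa.
For a solid circular section σ = 32M/(πd³), so d³ = 32M/(π σ_allow) = 32×2970000/(π×182.2) = 166000 mm³.
d = 54.96 mm.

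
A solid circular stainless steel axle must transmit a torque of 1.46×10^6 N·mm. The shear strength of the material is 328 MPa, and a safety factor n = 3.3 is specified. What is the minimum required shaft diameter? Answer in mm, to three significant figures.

Allowable shear stress τ_allow = 328/3.3 = 99.39 MPa.
For a solid shaft τ = 16T/(πd³), so d³ = 16T/(π τ_allow) = 16×1460000/(π×99.39) = 74810 mm³.
d = (74810)^(1/3) = 42.14 mm.

d = 42.1 mm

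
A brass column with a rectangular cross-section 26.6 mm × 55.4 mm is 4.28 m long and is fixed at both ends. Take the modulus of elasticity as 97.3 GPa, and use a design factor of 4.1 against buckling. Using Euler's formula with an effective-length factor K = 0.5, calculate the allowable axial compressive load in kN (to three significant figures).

P_allow = 4.44 kN

Buckling occurs about the weak axis: I_min = h·b³/12 = 55.4×26.6³/12 = 86890 mm⁴ (b = 26.6 mm is the smaller dimension).
Effective length L_e = KL = 0.5×4.28 m = 2140 mm.
Euler critical load P_cr = π²EI/L_e² = π²×97300×86890/2140² = 18220 N.
P_allow = P_cr/n = 18220/4.1 = 4444 N.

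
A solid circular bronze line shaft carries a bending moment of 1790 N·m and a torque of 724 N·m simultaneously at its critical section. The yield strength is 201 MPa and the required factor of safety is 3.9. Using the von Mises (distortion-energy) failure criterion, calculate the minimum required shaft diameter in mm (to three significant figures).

d = 72.1 mm

σ_allow = σ_y/n = 201/3.9 = 51.54 MPa.
For a solid shaft σ_b = 32M/(πd³) and τ = 16T/(πd³), so the von Mises stress is σ' = (16/πd³)·√(4M²+3T²).
√(4M²+3T²) = √(4×(1.790×10^6)² + 3×(724000)²) = 3.793×10^6 N·mm.
d³ = 16×3.793×10^6/(π×51.54) = 374800 mm³.
d = 72.10 mm.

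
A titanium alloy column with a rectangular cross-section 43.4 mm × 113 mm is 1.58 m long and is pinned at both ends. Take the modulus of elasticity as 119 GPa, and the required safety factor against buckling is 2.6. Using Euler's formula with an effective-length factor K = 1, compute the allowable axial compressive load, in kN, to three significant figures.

P_allow = 139 kN

Buckling occurs about the weak axis: I_min = h·b³/12 = 113×43.4³/12 = 769800 mm⁴ (b = 43.4 mm is the smaller dimension).
Effective length L_e = KL = 1×1.58 m = 1580 mm.
Euler critical load P_cr = π²EI/L_e² = π²×119000×769800/1580² = 362200 N.
P_allow = P_cr/n = 362200/2.6 = 139300 N.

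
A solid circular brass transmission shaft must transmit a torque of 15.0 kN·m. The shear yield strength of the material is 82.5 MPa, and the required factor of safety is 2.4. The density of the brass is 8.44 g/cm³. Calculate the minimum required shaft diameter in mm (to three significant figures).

d = 130 mm

Allowable shear stress τ_allow = 82.5/2.4 = 34.38 MPa.
For a solid shaft τ = 16T/(πd³), so d³ = 16T/(π τ_allow) = 16×1.5000×10^7/(π×34.38) = 2.222×10^6 mm³.
d = (2.222×10^6)^(1/3) = 130.5 mm.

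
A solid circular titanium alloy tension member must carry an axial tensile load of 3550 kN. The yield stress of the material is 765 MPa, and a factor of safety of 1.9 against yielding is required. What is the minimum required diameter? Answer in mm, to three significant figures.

d = 106 mm

Allowable stress σ_allow = 765/1.9 = 402.6 MPa.
Required area A = F/σ_allow = 3550000/402.6 = 8817 mm².
A = πd²/4 → d = √(4A/π) = 106.0 mm.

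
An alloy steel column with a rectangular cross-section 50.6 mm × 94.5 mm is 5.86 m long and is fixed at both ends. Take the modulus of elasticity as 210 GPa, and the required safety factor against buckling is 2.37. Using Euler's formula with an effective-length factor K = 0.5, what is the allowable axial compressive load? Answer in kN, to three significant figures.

Buckling occurs about the weak axis: I_min = h·b³/12 = 94.5×50.6³/12 = 1.020×10^6 mm⁴ (b = 50.6 mm is the smaller dimension).
Effective length L_e = KL = 0.5×5.86 m = 2930 mm.
Euler critical load P_cr = π²EI/L_e² = π²×210000×1.020×10^6/2930² = 246300 N.
P_allow = P_cr/n = 246300/2.37 = 103900 N.

P_allow = 104 kN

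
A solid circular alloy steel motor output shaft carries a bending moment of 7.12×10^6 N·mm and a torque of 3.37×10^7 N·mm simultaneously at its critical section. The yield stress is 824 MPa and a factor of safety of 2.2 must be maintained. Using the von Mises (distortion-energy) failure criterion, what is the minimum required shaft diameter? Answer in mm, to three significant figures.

d = 93.5 mm

σ_allow = σ_y/n = 824/2.2 = 374.5 MPa.
For a solid shaft σ_b = 32M/(πd³) and τ = 16T/(πd³), so the von Mises stress is σ' = (16/πd³)·√(4M²+3T²).
√(4M²+3T²) = √(4×(7.120×10^6)² + 3×(3.370×10^7)²) = 6.008×10^7 N·mm.
d³ = 16×6.008×10^7/(π×374.5) = 817000 mm³.
d = 93.48 mm.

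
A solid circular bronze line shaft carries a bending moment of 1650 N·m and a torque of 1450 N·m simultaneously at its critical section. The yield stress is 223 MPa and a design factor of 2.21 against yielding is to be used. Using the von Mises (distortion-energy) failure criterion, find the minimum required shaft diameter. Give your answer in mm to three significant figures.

d = 59.4 mm

σ_allow = σ_y/n = 223/2.21 = 100.9 MPa.
For a solid shaft σ_b = 32M/(πd³) and τ = 16T/(πd³), so the von Mises stress is σ' = (16/πd³)·√(4M²+3T²).
√(4M²+3T²) = √(4×(1.650×10^6)² + 3×(1.450×10^6)²) = 4.147×10^6 N·mm.
d³ = 16×4.147×10^6/(π×100.9) = 209300 mm³.
d = 59.37 mm.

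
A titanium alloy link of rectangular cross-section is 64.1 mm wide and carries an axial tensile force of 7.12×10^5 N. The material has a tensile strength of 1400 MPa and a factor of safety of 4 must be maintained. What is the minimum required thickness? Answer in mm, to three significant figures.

σ_allow = 1400/4 = 350.0 MPa.
Required area A = F/σ_allow = 712000/350.0 = 2034 mm².
t = A/w = 2034/64.1 = 31.74 mm.

t = 31.7 mm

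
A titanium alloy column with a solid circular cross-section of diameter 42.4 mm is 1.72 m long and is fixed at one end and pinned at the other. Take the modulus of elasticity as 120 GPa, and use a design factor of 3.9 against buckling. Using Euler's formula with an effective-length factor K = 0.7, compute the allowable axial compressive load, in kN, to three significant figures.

I = πd⁴/64 = π×42.4⁴/64 = 158600 mm⁴.
Effective length L_e = KL = 0.7×1.72 m = 1204 mm.
Euler critical load P_cr = π²EI/L_e² = π²×120000×158600/1204² = 129600 N.
P_allow = P_cr/n = 129600/3.9 = 33240 N.

P_allow = 33.2 kN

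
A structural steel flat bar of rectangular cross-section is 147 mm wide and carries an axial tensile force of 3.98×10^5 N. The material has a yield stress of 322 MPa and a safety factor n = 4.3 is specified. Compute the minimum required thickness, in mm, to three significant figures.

t = 36.2 mm

σ_allow = 322/4.3 = 74.88 MPa.
Required area A = F/σ_allow = 398000/74.88 = 5315 mm².
t = A/w = 5315/147 = 36.16 mm.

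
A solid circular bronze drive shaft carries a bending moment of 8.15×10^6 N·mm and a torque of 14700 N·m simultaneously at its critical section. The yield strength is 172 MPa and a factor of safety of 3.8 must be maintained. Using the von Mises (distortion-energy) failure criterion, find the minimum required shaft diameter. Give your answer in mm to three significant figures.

σ_allow = σ_y/n = 172/3.8 = 45.26 MPa.
For a solid shaft σ_b = 32M/(πd³) and τ = 16T/(πd³), so the von Mises stress is σ' = (16/πd³)·√(4M²+3T²).
√(4M²+3T²) = √(4×(8.150×10^6)² + 3×(1.470×10^7)²) = 3.023×10^7 N·mm.
d³ = 16×3.023×10^7/(π×45.26) = 3.402×10^6 mm³.
d = 150.4 mm.

d = 150 mm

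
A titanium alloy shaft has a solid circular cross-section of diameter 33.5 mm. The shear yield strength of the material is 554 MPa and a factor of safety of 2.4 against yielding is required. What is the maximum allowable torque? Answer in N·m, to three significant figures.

T_allow = 1700 N·m

τ_allow = 554/2.4 = 230.8 MPa.
For a solid shaft T_allow = τ_allow·πd³/16; πd³/16 = π×33.5³/16 = 7382 mm³.
T_allow = 230.8×7382 = 1.704×10^6 N·mm = 1704 N·m.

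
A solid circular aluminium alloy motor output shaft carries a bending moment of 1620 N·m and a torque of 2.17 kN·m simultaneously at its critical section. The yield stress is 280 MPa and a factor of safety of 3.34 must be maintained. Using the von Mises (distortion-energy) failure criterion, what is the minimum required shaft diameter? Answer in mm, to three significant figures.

d = 67.1 mm

σ_allow = σ_y/n = 280/3.34 = 83.83 MPa.
For a solid shaft σ_b = 32M/(πd³) and τ = 16T/(πd³), so the von Mises stress is σ' = (16/πd³)·√(4M²+3T²).
√(4M²+3T²) = √(4×(1.620×10^6)² + 3×(2.170×10^6)²) = 4.962×10^6 N·mm.
d³ = 16×4.962×10^6/(π×83.83) = 301500 mm³.
d = 67.05 mm.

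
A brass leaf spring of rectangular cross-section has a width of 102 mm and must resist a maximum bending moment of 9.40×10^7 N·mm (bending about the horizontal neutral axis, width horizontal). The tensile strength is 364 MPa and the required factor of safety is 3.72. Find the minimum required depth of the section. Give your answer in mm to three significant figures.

σ_allow = 364/3.72 = 97.85 MPa.
For a rectangular section σ = 6M/(bh²), so h² = 6M/(b σ_allow) = 6×9.4000×10^7/(102×97.85) = 56510 mm².
h = 237.7 mm.

h = 238 mm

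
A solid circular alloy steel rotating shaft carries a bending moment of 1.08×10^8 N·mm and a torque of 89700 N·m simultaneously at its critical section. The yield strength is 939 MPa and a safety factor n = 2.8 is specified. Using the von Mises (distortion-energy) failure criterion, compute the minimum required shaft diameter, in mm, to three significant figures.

d = 159 mm

σ_allow = σ_y/n = 939/2.8 = 335.4 MPa.
For a solid shaft σ_b = 32M/(πd³) and τ = 16T/(πd³), so the von Mises stress is σ' = (16/πd³)·√(4M²+3T²).
√(4M²+3T²) = √(4×(1.080×10^8)² + 3×(8.970×10^7)²) = 2.661×10^8 N·mm.
d³ = 16×2.661×10^8/(π×335.4) = 4.041×10^6 mm³.
d = 159.3 mm.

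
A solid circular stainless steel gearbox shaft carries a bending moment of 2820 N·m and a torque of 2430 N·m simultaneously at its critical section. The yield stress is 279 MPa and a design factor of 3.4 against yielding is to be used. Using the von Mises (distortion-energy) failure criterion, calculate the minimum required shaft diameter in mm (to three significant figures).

σ_allow = σ_y/n = 279/3.4 = 82.06 MPa.
For a solid shaft σ_b = 32M/(πd³) and τ = 16T/(πd³), so the von Mises stress is σ' = (16/πd³)·√(4M²+3T²).
√(4M²+3T²) = √(4×(2.820×10^6)² + 3×(2.430×10^6)²) = 7.037×10^6 N·mm.
d³ = 16×7.037×10^6/(π×82.06) = 436800 mm³.
d = 75.87 mm.

d = 75.9 mm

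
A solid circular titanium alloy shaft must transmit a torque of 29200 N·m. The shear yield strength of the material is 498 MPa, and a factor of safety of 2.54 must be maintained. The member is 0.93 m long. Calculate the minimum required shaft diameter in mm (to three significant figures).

d = 91.2 mm

Allowable shear stress τ_allow = 498/2.54 = 196.1 MPa.
For a solid shaft τ = 16T/(πd³), so d³ = 16T/(π τ_allow) = 16×2.9200×10^7/(π×196.1) = 758500 mm³.
d = (758500)^(1/3) = 91.20 mm.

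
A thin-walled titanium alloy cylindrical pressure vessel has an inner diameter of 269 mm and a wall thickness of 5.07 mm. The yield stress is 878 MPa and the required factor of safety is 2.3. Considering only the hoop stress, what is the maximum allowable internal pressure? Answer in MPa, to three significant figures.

p_allow = 14.4 MPa

σ_allow = 878/2.3 = 381.7 MPa.
σ_h = pD/(2t) → p_allow = 2σ_allow t/D = 2×381.7×5.07/269 = 14.39 MPa.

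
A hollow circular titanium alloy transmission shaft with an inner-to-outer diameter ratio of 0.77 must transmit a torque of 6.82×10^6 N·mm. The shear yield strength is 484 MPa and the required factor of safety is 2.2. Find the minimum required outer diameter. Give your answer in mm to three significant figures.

τ_allow = 484/2.2 = 220.0 MPa.
For a hollow shaft τ = 16T/[πd_o³(1−k⁴)] with k = 0.77, so 1−k⁴ = 0.6485.
d_o³ = 16T/[π τ_allow (1−k⁴)] = 16×6820000/(π×220.0×0.6485) = 243500 mm³.
d_o = 62.44 mm.

d_o = 62.4 mm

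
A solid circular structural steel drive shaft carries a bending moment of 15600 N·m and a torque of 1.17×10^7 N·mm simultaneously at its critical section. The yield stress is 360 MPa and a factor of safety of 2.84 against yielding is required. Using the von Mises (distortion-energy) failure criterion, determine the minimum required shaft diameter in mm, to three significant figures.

d = 114 mm

σ_allow = σ_y/n = 360/2.84 = 126.8 MPa.
For a solid shaft σ_b = 32M/(πd³) and τ = 16T/(πd³), so the von Mises stress is σ' = (16/πd³)·√(4M²+3T²).
√(4M²+3T²) = √(4×(1.560×10^7)² + 3×(1.170×10^7)²) = 3.720×10^7 N·mm.
d³ = 16×3.720×10^7/(π×126.8) = 1.495×10^6 mm³.
d = 114.3 mm.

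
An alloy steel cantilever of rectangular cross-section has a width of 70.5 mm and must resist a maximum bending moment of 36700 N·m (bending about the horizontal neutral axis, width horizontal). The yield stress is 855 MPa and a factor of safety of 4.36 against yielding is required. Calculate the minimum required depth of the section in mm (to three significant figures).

h = 126 mm

σ_allow = 855/4.36 = 196.1 MPa.
For a rectangular section σ = 6M/(bh²), so h² = 6M/(b σ_allow) = 6×3.6700×10^7/(70.5×196.1) = 15930 mm².
h = 126.2 mm.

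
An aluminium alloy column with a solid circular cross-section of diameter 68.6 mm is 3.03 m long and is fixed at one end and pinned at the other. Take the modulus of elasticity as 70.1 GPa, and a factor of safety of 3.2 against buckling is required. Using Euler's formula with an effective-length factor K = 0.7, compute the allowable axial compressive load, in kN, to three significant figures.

P_allow = 52.2 kN

I = πd⁴/64 = π×68.6⁴/64 = 1.087×10^6 mm⁴.
Effective length L_e = KL = 0.7×3.03 m = 2121 mm.
Euler critical load P_cr = π²EI/L_e² = π²×70100×1.087×10^6/2121² = 167200 N.
P_allow = P_cr/n = 167200/3.2 = 52250 N.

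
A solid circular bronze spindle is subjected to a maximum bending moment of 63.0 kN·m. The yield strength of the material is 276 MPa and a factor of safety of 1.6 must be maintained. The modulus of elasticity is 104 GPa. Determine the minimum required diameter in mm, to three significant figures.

σ_allow = 276/1.6 = 172.5 MPa.
For a solid circular section σ = 32M/(πd³), so d³ = 32M/(π σ_allow) = 32×6.3000×10^7/(π×172.5) = 3.720×10^6 mm³.
d = 154.9 mm.

d = 155 mm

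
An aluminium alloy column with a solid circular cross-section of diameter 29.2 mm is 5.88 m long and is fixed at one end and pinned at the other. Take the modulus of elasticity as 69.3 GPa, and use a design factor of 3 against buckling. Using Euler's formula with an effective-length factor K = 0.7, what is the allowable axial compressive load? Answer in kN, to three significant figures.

P_allow = 0.480 kN

I = πd⁴/64 = π×29.2⁴/64 = 35690 mm⁴.
Effective length L_e = KL = 0.7×5.88 m = 4116 mm.
Euler critical load P_cr = π²EI/L_e² = π²×69300×35690/4116² = 1441 N.
P_allow = P_cr/n = 1441/3 = 480.2 N.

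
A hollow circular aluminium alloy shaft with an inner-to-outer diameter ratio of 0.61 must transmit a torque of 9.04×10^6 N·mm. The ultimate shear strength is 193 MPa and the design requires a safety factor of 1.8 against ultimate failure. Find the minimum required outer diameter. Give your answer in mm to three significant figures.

d_o = 79.3 mm

τ_allow = 193/1.8 = 107.2 MPa.
For a hollow shaft τ = 16T/[πd_o³(1−k⁴)] with k = 0.61, so 1−k⁴ = 0.8615.
d_o³ = 16T/[π τ_allow (1−k⁴)] = 16×9040000/(π×107.2×0.8615) = 498400 mm³.
d_o = 79.29 mm.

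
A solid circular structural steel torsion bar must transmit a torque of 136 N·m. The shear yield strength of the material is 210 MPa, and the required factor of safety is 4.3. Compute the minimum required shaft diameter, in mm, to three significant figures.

d = 24.2 mm

Allowable shear stress τ_allow = 210/4.3 = 48.84 MPa.
For a solid shaft τ = 16T/(πd³), so d³ = 16T/(π τ_allow) = 16×136000/(π×48.84) = 14180 mm³.
d = (14180)^(1/3) = 24.21 mm.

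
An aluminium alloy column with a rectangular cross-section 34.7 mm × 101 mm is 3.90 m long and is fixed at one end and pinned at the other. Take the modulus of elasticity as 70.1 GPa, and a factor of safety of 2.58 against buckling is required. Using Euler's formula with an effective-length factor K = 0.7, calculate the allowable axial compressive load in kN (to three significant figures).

P_allow = 12.7 kN

Buckling occurs about the weak axis: I_min = h·b³/12 = 101×34.7³/12 = 351700 mm⁴ (b = 34.7 mm is the smaller dimension).
Effective length L_e = KL = 0.7×3.90 m = 2730 mm.
Euler critical load P_cr = π²EI/L_e² = π²×70100×351700/2730² = 32650 N.
P_allow = P_cr/n = 32650/2.58 = 12650 N.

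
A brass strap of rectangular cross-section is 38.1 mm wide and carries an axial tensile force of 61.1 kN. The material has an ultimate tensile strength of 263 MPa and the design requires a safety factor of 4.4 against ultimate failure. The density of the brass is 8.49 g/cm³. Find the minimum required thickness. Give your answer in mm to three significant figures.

σ_allow = 263/4.4 = 59.77 MPa.
Required area A = F/σ_allow = 61100/59.77 = 1022 mm².
t = A/w = 1022/38.1 = 26.83 mm.

t = 26.8 mm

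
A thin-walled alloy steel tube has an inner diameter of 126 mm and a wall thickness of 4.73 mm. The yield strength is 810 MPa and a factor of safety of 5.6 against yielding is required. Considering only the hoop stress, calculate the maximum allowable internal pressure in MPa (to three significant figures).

σ_allow = 810/5.6 = 144.6 MPa.
σ_h = pD/(2t) → p_allow = 2σ_allow t/D = 2×144.6×4.73/126 = 10.86 MPa.

p_allow = 10.9 MPa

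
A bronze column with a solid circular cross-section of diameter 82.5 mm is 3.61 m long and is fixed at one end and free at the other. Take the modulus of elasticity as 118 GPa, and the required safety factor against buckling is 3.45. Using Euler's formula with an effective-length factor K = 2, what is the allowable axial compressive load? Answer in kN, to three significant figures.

P_allow = 14.7 kN

I = πd⁴/64 = π×82.5⁴/64 = 2.274×10^6 mm⁴.
Effective length L_e = KL = 2×3.61 m = 7220 mm.
Euler critical load P_cr = π²EI/L_e² = π²×118000×2.274×10^6/7220² = 50800 N.
P_allow = P_cr/n = 50800/3.45 = 14730 N.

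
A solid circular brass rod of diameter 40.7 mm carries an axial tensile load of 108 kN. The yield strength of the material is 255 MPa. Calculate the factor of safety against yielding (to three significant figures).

n = 3.07

A = πd²/4 = 1301 mm².
σ = F/A = 108000/1301 = 83.01 MPa.
n = 255/83.01 = 3.072.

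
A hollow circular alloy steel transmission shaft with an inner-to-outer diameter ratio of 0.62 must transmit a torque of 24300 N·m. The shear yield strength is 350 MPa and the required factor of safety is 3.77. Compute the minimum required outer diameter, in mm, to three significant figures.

τ_allow = 350/3.77 = 92.84 MPa.
For a hollow shaft τ = 16T/[πd_o³(1−k⁴)] with k = 0.62, so 1−k⁴ = 0.8522.
d_o³ = 16T/[π τ_allow (1−k⁴)] = 16×2.4300×10^7/(π×92.84×0.8522) = 1.564×10^6 mm³.
d_o = 116.1 mm.

d_o = 116 mm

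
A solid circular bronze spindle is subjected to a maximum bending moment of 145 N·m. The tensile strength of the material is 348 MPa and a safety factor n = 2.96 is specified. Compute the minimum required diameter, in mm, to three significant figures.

d = 23.2 mm

σ_allow = 348/2.96 = 117.6 MPa.
For a solid circular section σ = 32M/(πd³), so d³ = 32M/(π σ_allow) = 32×145000/(π×117.6) = 12560 mm³.
d = 23.25 mm.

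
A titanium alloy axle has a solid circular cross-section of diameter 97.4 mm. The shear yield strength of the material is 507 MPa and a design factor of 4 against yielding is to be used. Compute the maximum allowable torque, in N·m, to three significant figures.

T_allow = 23000 N·m

τ_allow = 507/4 = 126.8 MPa.
For a solid shaft T_allow = τ_allow·πd³/16; πd³/16 = π×97.4³/16 = 181400 mm³.
T_allow = 126.8×181400 = 2.300×10^7 N·mm = 23000 N·m.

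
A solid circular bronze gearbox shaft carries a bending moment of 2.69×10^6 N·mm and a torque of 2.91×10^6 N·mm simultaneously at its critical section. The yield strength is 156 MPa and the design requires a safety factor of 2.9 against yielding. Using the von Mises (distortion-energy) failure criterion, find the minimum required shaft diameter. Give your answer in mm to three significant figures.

σ_allow = σ_y/n = 156/2.9 = 53.79 MPa.
For a solid shaft σ_b = 32M/(πd³) and τ = 16T/(πd³), so the von Mises stress is σ' = (16/πd³)·√(4M²+3T²).
√(4M²+3T²) = √(4×(2.690×10^6)² + 3×(2.910×10^6)²) = 7.372×10^6 N·mm.
d³ = 16×7.372×10^6/(π×53.79) = 698000 mm³.
d = 88.70 mm.

d = 88.7 mm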